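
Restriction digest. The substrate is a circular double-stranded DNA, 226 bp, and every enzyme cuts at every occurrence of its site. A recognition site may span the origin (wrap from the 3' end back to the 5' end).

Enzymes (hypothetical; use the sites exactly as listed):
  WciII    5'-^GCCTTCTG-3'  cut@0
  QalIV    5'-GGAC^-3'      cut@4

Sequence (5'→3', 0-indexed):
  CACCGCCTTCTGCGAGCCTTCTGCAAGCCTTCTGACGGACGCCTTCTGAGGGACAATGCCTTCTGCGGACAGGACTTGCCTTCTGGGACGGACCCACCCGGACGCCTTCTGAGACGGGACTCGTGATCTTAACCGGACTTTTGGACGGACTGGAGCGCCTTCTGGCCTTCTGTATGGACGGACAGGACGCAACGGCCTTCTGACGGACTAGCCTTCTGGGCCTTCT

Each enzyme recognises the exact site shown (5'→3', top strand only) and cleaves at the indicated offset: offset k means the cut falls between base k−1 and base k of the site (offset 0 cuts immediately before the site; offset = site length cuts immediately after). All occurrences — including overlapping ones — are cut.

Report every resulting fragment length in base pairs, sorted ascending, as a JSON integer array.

[2,2,3,4,4,4,5,5,6,6,8,8,10,11,11,12,13,14,14,14,15,17,18,20]

Scan for sites:
  WciII GCCTTCTG/0: at [4, 15, 26, 40, 57, 77, 103, 156, 164, 194, 210] ⇒ [4, 15, 26, 40, 57, 77, 103, 156, 164, 194, 210]
  QalIV GGAC/4: at [36, 50, 66, 71, 85, 89, 99, 116, 134, 142, 146, 175, 179, 184, 204] ⇒ [40, 54, 70, 75, 89, 93, 103, 120, 138, 146, 150, 179, 183, 188, 208]

Pooled cuts: [4, 15, 26, 40, 54, 57, 70, 75, 77, 89, 93, 103, 120, 138, 146, 150, 156, 164, 179, 183, 188, 194, 208, 210]

Fragments:
  4→15: 11 bp
  15→26: 11 bp
  26→40: 14 bp
  40→54: 14 bp
  54→57: 3 bp
  57→70: 13 bp
  70→75: 5 bp
  75→77: 2 bp
  77→89: 12 bp
  89→93: 4 bp
  93→103: 10 bp
  103→120: 17 bp
  120→138: 18 bp
  138→146: 8 bp
  146→150: 4 bp
  150→156: 6 bp
  156→164: 8 bp
  164→179: 15 bp
  179→183: 4 bp
  183→188: 5 bp
  188→194: 6 bp
  194→208: 14 bp
  208→210: 2 bp
  210→4 (wrap): 226-210+4 = 20 bp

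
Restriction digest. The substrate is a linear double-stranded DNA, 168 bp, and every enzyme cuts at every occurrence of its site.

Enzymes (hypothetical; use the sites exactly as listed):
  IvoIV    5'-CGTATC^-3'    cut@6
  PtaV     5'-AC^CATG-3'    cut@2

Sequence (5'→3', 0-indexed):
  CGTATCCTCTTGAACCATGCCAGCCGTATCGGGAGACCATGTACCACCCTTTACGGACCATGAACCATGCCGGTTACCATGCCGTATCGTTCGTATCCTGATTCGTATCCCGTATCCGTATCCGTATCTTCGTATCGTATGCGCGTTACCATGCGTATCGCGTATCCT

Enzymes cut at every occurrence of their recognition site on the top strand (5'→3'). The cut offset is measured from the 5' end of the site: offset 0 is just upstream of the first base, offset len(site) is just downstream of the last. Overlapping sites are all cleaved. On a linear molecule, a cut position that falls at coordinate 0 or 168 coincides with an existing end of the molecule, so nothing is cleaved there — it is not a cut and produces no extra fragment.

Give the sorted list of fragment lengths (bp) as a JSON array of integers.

[2,6,6,6,7,7,7,7,8,9,9,10,11,12,12,13,15,21]

Per-enzyme occurrences:
  IvoIV CGTATC/6: at [0, 24, 82, 91, 103, 110, 116, 122, 130, 153, 160] ⇒ [6, 30, 88, 97, 109, 116, 122, 128, 136, 159, 166]
  PtaV ACCATG/2: at [13, 35, 56, 63, 75, 147] ⇒ [15, 37, 58, 65, 77, 149]

Pooled cuts: [6, 15, 30, 37, 58, 65, 77, 88, 97, 109, 116, 122, 128, 136, 149, 159, 166]

Fragment lengths:
  [0,6): 6 bp
  [6,15): 9 bp
  [15,30): 15 bp
  [30,37): 7 bp
  [37,58): 21 bp
  [58,65): 7 bp
  [65,77): 12 bp
  [77,88): 11 bp
  [88,97): 9 bp
  [97,109): 12 bp
  [109,116): 7 bp
  [116,122): 6 bp
  [122,128): 6 bp
  [128,136): 8 bp
  [136,149): 13 bp
  [149,159): 10 bp
  [159,166): 7 bp
  [166,168): 2 bp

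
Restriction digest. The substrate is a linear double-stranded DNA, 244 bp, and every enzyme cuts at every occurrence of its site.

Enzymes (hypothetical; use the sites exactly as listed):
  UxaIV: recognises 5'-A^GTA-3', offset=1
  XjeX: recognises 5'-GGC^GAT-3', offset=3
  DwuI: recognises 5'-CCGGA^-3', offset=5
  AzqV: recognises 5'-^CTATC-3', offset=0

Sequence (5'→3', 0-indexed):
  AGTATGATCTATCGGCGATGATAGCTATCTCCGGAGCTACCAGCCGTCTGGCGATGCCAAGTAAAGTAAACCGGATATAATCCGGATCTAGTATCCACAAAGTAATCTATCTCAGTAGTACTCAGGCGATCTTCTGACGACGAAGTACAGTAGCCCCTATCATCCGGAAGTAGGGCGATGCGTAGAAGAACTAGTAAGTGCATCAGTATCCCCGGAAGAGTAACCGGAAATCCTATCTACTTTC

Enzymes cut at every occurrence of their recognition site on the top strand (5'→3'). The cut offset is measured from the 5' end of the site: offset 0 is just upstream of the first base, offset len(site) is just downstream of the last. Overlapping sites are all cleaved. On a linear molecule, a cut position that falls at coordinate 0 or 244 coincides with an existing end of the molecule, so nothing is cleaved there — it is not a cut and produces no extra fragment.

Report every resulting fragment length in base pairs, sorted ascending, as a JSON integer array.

Site scan:
  UxaIV AGTA/1: at [0, 59, 64, 89, 100, 113, 116, 143, 148, 168, 192, 204, 218] ⇒ [1, 60, 65, 90, 101, 114, 117, 144, 149, 169, 193, 205, 219]
  XjeX GGCGAT/3: at [13, 49, 124, 173] ⇒ [16, 52, 127, 176]
  DwuI CCGGA/5: at [30, 70, 81, 163, 211, 223] ⇒ [35, 75, 86, 168, 216, 228]
  AzqV CTATC/0: at [8, 24, 106, 156, 232] ⇒ [8, 24, 106, 156, 232]

All cut coordinates (distinct, sorted): [1, 8, 16, 24, 35, 52, 60, 65, 75, 86, 90, 101, 106, 114, 117, 127, 144, 149, 156, 168, 169, 176, 193, 205, 216, 219, 228, 232]

Fragment lengths:
  [0,1): 1 bp
  [1,8): 7 bp
  [8,16): 8 bp
  [16,24): 8 bp
  [24,35): 11 bp
  [35,52): 17 bp
  [52,60): 8 bp
  [60,65): 5 bp
  [65,75): 10 bp
  [75,86): 11 bp
  [86,90): 4 bp
  [90,101): 11 bp
  [101,106): 5 bp
  [106,114): 8 bp
  [114,117): 3 bp
  [117,127): 10 bp
  [127,144): 17 bp
  [144,149): 5 bp
  [149,156): 7 bp
  [156,168): 12 bp
  [168,169): 1 bp
  [169,176): 7 bp
  [176,193): 17 bp
  [193,205): 12 bp
  [205,216): 11 bp
  [216,219): 3 bp
  [219,228): 9 bp
  [228,232): 4 bp
  [232,244): 12 bp

[1,1,3,3,4,4,5,5,5,7,7,7,8,8,8,8,9,10,10,11,11,11,11,12,12,12,17,17,17]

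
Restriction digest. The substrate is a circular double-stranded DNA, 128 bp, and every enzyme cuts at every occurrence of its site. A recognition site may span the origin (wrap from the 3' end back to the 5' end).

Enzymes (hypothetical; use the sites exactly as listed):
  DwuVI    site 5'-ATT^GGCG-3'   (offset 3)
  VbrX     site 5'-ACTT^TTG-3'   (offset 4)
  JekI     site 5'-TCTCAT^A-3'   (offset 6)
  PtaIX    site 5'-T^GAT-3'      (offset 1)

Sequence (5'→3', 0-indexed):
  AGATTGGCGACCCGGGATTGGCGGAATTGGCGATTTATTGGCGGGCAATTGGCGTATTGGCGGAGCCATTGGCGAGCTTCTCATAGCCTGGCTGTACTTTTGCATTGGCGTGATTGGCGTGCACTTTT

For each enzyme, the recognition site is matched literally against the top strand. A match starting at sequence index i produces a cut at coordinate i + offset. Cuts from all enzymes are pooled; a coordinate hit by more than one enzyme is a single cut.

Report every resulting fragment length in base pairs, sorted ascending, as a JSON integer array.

Scan for sites:
  DwuVI (ATTGGCG, off=3): starts [2, 16, 25, 36, 47, 55, 67, 103, 112] → cuts [5, 19, 28, 39, 50, 58, 70, 106, 115]
  VbrX (ACTTTTG, off=4): starts [95] → cuts [99]
  JekI (TCTCATA, off=6): starts [78] → cuts [84]
  PtaIX (TGAT, off=1): starts [110] → cuts [111]

Pooled cuts: [5, 19, 28, 39, 50, 58, 70, 84, 99, 106, 111, 115]

Fragment lengths:
  5→19: 14 bp
  19→28: 9 bp
  28→39: 11 bp
  39→50: 11 bp
  50→58: 8 bp
  58→70: 12 bp
  70→84: 14 bp
  84→99: 15 bp
  99→106: 7 bp
  106→111: 5 bp
  111→115: 4 bp
  115→5 (wrap): 128-115+5 = 18 bp

[4,5,7,8,9,11,11,12,14,14,15,18]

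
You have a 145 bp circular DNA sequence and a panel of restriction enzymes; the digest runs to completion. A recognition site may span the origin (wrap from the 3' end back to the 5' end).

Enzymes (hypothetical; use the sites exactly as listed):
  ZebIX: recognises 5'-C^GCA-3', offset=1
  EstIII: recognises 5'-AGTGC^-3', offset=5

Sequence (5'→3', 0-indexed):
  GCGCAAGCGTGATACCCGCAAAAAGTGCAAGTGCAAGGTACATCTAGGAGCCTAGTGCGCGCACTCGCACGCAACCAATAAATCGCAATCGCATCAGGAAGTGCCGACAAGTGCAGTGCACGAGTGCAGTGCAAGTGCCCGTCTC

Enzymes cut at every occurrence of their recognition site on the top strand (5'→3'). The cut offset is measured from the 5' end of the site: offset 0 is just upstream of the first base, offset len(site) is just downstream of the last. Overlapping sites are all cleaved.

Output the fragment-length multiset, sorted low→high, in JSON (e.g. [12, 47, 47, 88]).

[2,4,5,5,6,6,6,6,8,9,10,11,14,14,15,24]

Per-enzyme occurrences:
  ZebIX (CGCA, off=1): starts [1, 16, 59, 65, 69, 83, 89] → cuts [2, 17, 60, 66, 70, 84, 90]
  EstIII (AGTGC, off=5): starts [23, 29, 53, 99, 109, 114, 122, 127, 133] → cuts [28, 34, 58, 104, 114, 119, 127, 132, 138]

All cut coordinates (distinct, sorted): [2, 17, 28, 34, 58, 60, 66, 70, 84, 90, 104, 114, 119, 127, 132, 138]

Fragments:
  2→17: 15 bp
  17→28: 11 bp
  28→34: 6 bp
  34→58: 24 bp
  58→60: 2 bp
  60→66: 6 bp
  66→70: 4 bp
  70→84: 14 bp
  84→90: 6 bp
  90→104: 14 bp
  104→114: 10 bp
  114→119: 5 bp
  119→127: 8 bp
  127→132: 5 bp
  132→138: 6 bp
  138→2 (wrap): 145-138+2 = 9 bp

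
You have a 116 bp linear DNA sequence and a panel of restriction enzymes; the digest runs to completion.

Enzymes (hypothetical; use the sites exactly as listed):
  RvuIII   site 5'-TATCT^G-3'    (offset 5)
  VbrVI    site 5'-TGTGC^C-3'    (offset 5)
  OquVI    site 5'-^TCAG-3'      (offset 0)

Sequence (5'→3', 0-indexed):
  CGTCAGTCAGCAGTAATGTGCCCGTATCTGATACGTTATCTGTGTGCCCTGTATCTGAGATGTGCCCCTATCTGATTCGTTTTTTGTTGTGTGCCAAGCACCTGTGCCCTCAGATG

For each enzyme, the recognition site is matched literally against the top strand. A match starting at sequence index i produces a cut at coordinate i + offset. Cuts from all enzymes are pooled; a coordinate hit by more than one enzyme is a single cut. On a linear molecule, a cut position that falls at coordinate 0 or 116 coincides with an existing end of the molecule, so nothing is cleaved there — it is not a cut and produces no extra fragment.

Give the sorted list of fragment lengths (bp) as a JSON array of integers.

[2,2,4,6,7,8,8,9,9,12,13,15,21]

Per-enzyme occurrences:
  RvuIII (TATCTG, off=5): starts [24, 36, 51, 68] → cuts [29, 41, 56, 73]
  VbrVI (TGTGCC, off=5): starts [16, 42, 60, 89, 102] → cuts [21, 47, 65, 94, 107]
  OquVI (TCAG, off=0): starts [2, 6, 109] → cuts [2, 6, 109]

Pooled cuts: [2, 6, 21, 29, 41, 47, 56, 65, 73, 94, 107, 109]

Fragments:
  [0,2): 2 bp
  [2,6): 4 bp
  [6,21): 15 bp
  [21,29): 8 bp
  [29,41): 12 bp
  [41,47): 6 bp
  [47,56): 9 bp
  [56,65): 9 bp
  [65,73): 8 bp
  [73,94): 21 bp
  [94,107): 13 bp
  [107,109): 2 bp
  [109,116): 7 bp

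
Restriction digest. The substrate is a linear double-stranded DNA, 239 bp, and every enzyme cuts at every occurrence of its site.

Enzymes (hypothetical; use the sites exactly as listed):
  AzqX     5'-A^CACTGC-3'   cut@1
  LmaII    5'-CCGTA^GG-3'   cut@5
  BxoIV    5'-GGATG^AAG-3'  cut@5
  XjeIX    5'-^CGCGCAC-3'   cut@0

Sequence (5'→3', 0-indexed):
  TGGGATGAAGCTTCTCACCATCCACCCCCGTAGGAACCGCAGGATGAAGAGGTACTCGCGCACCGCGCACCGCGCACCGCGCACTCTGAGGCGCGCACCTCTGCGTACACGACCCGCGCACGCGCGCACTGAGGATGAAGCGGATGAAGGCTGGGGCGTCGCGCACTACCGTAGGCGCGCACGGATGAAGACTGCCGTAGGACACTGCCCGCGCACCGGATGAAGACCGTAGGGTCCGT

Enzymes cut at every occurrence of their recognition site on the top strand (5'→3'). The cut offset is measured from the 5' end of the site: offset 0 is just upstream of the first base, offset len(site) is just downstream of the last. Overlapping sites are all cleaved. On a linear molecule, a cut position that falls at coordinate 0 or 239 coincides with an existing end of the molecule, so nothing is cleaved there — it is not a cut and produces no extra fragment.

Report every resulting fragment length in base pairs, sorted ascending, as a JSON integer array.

[2,3,7,7,7,7,7,8,8,9,9,10,12,12,13,13,14,14,14,15,23,25]

Site scan:
  AzqX (ACACTGC, off=1): starts [201] → cuts [202]
  LmaII (CCGTAGG, off=5): starts [27, 168, 194, 226] → cuts [32, 173, 199, 231]
  BxoIV (GGATGAAG, off=5): starts [2, 41, 132, 141, 182, 217] → cuts [7, 46, 137, 146, 187, 222]
  XjeIX (CGCGCAC, off=0): starts [56, 63, 70, 77, 91, 114, 122, 159, 175, 209] → cuts [56, 63, 70, 77, 91, 114, 122, 159, 175, 209]

Pooled cuts: [7, 32, 46, 56, 63, 70, 77, 91, 114, 122, 137, 146, 159, 173, 175, 187, 199, 202, 209, 222, 231]

Fragment lengths:
  [0,7): 7 bp
  [7,32): 25 bp
  [32,46): 14 bp
  [46,56): 10 bp
  [56,63): 7 bp
  [63,70): 7 bp
  [70,77): 7 bp
  [77,91): 14 bp
  [91,114): 23 bp
  [114,122): 8 bp
  [122,137): 15 bp
  [137,146): 9 bp
  [146,159): 13 bp
  [159,173): 14 bp
  [173,175): 2 bp
  [175,187): 12 bp
  [187,199): 12 bp
  [199,202): 3 bp
  [202,209): 7 bp
  [209,222): 13 bp
  [222,231): 9 bp
  [231,239): 8 bp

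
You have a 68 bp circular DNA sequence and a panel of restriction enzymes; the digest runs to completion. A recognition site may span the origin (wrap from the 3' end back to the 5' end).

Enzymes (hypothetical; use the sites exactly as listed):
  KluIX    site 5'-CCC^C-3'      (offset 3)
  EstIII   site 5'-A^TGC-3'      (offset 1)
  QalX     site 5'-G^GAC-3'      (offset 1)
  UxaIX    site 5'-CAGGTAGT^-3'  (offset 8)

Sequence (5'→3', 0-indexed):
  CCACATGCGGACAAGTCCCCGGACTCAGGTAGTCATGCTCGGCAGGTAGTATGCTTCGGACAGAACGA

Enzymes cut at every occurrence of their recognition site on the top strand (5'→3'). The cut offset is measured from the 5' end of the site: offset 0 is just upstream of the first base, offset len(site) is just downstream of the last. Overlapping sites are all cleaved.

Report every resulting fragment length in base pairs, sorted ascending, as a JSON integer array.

Scan for sites:
  KluIX CCCC/3: at [16] ⇒ [19]
  EstIII ATGC/1: at [4, 34, 50] ⇒ [5, 35, 51]
  QalX GGAC/1: at [8, 20, 57] ⇒ [9, 21, 58]
  UxaIX CAGGTAGT/8: at [25, 42] ⇒ [33, 50]

All cut coordinates (distinct, sorted): [5, 9, 19, 21, 33, 35, 50, 51, 58]

Fragment lengths:
  5→9: 4 bp
  9→19: 10 bp
  19→21: 2 bp
  21→33: 12 bp
  33→35: 2 bp
  35→50: 15 bp
  50→51: 1 bp
  51→58: 7 bp
  58→5 (wrap): 68-58+5 = 15 bp

[1,2,2,4,7,10,12,15,15]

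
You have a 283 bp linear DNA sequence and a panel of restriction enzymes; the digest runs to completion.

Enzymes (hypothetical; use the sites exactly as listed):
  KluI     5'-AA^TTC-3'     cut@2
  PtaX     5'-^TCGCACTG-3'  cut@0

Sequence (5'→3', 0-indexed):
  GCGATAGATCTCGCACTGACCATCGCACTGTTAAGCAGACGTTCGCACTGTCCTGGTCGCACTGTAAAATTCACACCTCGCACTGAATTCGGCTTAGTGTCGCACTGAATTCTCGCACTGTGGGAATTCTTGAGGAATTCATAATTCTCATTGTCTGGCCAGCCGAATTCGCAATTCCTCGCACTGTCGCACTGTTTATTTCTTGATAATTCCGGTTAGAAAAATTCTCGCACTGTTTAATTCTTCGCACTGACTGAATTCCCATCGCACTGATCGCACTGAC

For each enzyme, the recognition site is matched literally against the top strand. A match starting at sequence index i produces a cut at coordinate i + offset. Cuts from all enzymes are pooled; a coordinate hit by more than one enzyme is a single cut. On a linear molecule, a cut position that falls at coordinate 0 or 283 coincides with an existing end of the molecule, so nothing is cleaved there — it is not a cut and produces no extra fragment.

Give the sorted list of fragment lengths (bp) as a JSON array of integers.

[3,3,4,4,6,7,7,8,8,9,10,10,10,10,11,12,12,13,13,14,14,14,15,20,23,23]

Site scan:
  KluI (AATTC, off=2): starts [67, 85, 107, 124, 135, 142, 165, 172, 207, 222, 238, 256] → cuts [69, 87, 109, 126, 137, 144, 167, 174, 209, 224, 240, 258]
  PtaX (TCGCACTG, off=0): starts [10, 22, 42, 56, 77, 99, 112, 178, 186, 227, 244, 264, 273] → cuts [10, 22, 42, 56, 77, 99, 112, 178, 186, 227, 244, 264, 273]

All cut coordinates (distinct, sorted): [10, 22, 42, 56, 69, 77, 87, 99, 109, 112, 126, 137, 144, 167, 174, 178, 186, 209, 224, 227, 240, 244, 258, 264, 273]

Fragment lengths:
  [0,10): 10 bp
  [10,22): 12 bp
  [22,42): 20 bp
  [42,56): 14 bp
  [56,69): 13 bp
  [69,77): 8 bp
  [77,87): 10 bp
  [87,99): 12 bp
  [99,109): 10 bp
  [109,112): 3 bp
  [112,126): 14 bp
  [126,137): 11 bp
  [137,144): 7 bp
  [144,167): 23 bp
  [167,174): 7 bp
  [174,178): 4 bp
  [178,186): 8 bp
  [186,209): 23 bp
  [209,224): 15 bp
  [224,227): 3 bp
  [227,240): 13 bp
  [240,244): 4 bp
  [244,258): 14 bp
  [258,264): 6 bp
  [264,273): 9 bp
  [273,283): 10 bp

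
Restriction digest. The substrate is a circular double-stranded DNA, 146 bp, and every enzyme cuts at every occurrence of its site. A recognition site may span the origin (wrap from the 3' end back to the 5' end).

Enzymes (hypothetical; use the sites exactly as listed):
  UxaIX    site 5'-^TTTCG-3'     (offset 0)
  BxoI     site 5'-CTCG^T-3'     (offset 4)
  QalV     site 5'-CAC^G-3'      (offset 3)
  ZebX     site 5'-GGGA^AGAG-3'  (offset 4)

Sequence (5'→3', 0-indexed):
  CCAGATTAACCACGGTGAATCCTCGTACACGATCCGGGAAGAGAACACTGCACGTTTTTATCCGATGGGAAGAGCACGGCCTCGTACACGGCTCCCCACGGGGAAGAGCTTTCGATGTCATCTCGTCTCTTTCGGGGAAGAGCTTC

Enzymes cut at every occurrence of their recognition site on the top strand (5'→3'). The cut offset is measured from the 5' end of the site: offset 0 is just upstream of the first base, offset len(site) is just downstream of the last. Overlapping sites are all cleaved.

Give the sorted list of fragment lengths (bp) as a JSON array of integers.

[4,5,5,5,5,7,7,9,9,10,12,14,16,17,21]

Site scan:
  UxaIX TTTCG/0: at [109, 129] ⇒ [109, 129]
  BxoI CTCGT/4: at [21, 80, 121] ⇒ [25, 84, 125]
  QalV CACG/3: at [10, 27, 50, 74, 86, 96] ⇒ [13, 30, 53, 77, 89, 99]
  ZebX GGGAAGAG/4: at [35, 66, 100, 134] ⇒ [39, 70, 104, 138]

Pooled cuts: [13, 25, 30, 39, 53, 70, 77, 84, 89, 99, 104, 109, 125, 129, 138]

Fragment lengths:
  13→25: 12 bp
  25→30: 5 bp
  30→39: 9 bp
  39→53: 14 bp
  53→70: 17 bp
  70→77: 7 bp
  77→84: 7 bp
  84→89: 5 bp
  89→99: 10 bp
  99→104: 5 bp
  104→109: 5 bp
  109→125: 16 bp
  125→129: 4 bp
  129→138: 9 bp
  138→13 (wrap): 146-138+13 = 21 bp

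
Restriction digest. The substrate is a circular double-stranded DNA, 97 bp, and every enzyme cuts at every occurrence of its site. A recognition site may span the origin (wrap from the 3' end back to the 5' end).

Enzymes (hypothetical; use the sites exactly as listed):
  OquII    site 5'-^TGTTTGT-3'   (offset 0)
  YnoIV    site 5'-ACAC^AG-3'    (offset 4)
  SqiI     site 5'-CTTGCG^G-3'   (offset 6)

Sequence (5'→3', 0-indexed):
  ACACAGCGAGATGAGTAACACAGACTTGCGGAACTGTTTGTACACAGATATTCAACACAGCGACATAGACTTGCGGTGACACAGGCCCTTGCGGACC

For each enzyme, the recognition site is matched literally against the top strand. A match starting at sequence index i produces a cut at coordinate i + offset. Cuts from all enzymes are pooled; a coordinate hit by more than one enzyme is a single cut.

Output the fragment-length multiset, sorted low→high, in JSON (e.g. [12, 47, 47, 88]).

Site scan:
  OquII TGTTTGT/0: at [34] ⇒ [34]
  YnoIV ACACAG/4: at [0, 17, 41, 54, 78] ⇒ [4, 21, 45, 58, 82]
  SqiI CTTGCGG/6: at [24, 69, 87] ⇒ [30, 75, 93]

All cut coordinates (distinct, sorted): [4, 21, 30, 34, 45, 58, 75, 82, 93]

Fragment lengths:
  4→21: 17 bp
  21→30: 9 bp
  30→34: 4 bp
  34→45: 11 bp
  45→58: 13 bp
  58→75: 17 bp
  75→82: 7 bp
  82→93: 11 bp
  93→4 (wrap): 97-93+4 = 8 bp

[4,7,8,9,11,11,13,17,17]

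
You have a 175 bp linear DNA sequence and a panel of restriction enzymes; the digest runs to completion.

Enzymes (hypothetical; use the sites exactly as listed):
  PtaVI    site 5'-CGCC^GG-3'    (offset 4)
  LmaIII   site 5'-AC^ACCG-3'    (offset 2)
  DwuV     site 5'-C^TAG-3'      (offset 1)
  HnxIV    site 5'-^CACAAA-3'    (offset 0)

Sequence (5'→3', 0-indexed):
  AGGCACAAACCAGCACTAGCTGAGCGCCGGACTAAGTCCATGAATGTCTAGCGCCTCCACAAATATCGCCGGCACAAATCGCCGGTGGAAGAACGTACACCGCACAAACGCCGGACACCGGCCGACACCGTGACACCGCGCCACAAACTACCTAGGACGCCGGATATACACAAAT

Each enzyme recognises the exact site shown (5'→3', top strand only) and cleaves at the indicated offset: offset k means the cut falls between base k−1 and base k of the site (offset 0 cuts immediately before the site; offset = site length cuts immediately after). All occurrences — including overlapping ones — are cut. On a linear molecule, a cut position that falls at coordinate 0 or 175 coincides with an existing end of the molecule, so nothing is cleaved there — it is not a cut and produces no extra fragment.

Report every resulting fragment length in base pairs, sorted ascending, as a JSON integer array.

[2,3,4,4,7,7,7,8,9,9,10,10,11,11,12,13,13,15,20]

Site scan:
  PtaVI CGCCGG/4: at [24, 66, 79, 108, 157] ⇒ [28, 70, 83, 112, 161]
  LmaIII ACACCG/2: at [96, 114, 124, 132] ⇒ [98, 116, 126, 134]
  DwuV CTAG/1: at [15, 47, 151] ⇒ [16, 48, 152]
  HnxIV CACAAA/0: at [3, 57, 72, 102, 141, 168] ⇒ [3, 57, 72, 102, 141, 168]

All cut coordinates (distinct, sorted): [3, 16, 28, 48, 57, 70, 72, 83, 98, 102, 112, 116, 126, 134, 141, 152, 161, 168]

Fragment lengths:
  [0,3): 3 bp
  [3,16): 13 bp
  [16,28): 12 bp
  [28,48): 20 bp
  [48,57): 9 bp
  [57,70): 13 bp
  [70,72): 2 bp
  [72,83): 11 bp
  [83,98): 15 bp
  [98,102): 4 bp
  [102,112): 10 bp
  [112,116): 4 bp
  [116,126): 10 bp
  [126,134): 8 bp
  [134,141): 7 bp
  [141,152): 11 bp
  [152,161): 9 bp
  [161,168): 7 bp
  [168,175): 7 bp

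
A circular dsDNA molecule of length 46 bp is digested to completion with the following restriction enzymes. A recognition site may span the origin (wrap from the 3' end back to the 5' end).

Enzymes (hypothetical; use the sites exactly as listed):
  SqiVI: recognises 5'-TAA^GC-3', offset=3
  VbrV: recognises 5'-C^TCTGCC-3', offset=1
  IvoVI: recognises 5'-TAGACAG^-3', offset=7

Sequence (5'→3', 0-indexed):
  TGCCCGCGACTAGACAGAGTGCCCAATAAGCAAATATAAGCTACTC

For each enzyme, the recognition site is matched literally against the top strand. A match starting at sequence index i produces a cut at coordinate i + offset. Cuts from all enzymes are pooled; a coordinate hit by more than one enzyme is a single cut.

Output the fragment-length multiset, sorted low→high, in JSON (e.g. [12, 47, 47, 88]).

[5,10,12,19]

Per-enzyme occurrences:
  SqiVI (TAAGC, off=3): starts [26, 36] → cuts [29, 39]
  VbrV (CTCTGCC, off=1): starts [43] → cuts [44]
  IvoVI (TAGACAG, off=7): starts [10] → cuts [17]

All cut coordinates (distinct, sorted): [17, 29, 39, 44]

Fragment lengths:
  17→29: 12 bp
  29→39: 10 bp
  39→44: 5 bp
  44→17 (wrap): 46-44+17 = 19 bp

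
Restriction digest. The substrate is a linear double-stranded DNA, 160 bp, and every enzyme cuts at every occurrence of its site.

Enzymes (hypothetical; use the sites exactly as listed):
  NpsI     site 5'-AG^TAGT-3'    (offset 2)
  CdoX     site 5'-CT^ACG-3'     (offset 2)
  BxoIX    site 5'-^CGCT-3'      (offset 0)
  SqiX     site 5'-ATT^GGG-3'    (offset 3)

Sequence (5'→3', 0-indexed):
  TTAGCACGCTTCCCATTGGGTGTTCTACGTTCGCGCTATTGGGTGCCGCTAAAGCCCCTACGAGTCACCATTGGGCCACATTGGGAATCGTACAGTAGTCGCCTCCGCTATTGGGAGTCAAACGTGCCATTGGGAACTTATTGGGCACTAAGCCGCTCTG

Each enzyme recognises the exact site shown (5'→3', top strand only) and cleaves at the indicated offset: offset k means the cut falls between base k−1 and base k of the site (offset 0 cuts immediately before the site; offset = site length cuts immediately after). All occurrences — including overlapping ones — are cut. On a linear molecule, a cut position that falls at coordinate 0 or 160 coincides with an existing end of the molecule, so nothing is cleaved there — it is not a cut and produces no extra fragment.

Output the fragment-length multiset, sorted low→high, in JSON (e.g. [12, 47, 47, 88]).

[6,6,7,7,7,7,9,10,10,11,11,11,13,13,13,19]

Site scan:
  NpsI AGTAGT/2: at [93] ⇒ [95]
  CdoX CTACG/2: at [24, 57] ⇒ [26, 59]
  BxoIX CGCT/0: at [6, 33, 46, 105, 153] ⇒ [6, 33, 46, 105, 153]
  SqiX ATTGGG/3: at [14, 37, 69, 79, 109, 128, 139] ⇒ [17, 40, 72, 82, 112, 131, 142]

Pooled cuts: [6, 17, 26, 33, 40, 46, 59, 72, 82, 95, 105, 112, 131, 142, 153]

Fragments:
  [0,6): 6 bp
  [6,17): 11 bp
  [17,26): 9 bp
  [26,33): 7 bp
  [33,40): 7 bp
  [40,46): 6 bp
  [46,59): 13 bp
  [59,72): 13 bp
  [72,82): 10 bp
  [82,95): 13 bp
  [95,105): 10 bp
  [105,112): 7 bp
  [112,131): 19 bp
  [131,142): 11 bp
  [142,153): 11 bp
  [153,160): 7 bp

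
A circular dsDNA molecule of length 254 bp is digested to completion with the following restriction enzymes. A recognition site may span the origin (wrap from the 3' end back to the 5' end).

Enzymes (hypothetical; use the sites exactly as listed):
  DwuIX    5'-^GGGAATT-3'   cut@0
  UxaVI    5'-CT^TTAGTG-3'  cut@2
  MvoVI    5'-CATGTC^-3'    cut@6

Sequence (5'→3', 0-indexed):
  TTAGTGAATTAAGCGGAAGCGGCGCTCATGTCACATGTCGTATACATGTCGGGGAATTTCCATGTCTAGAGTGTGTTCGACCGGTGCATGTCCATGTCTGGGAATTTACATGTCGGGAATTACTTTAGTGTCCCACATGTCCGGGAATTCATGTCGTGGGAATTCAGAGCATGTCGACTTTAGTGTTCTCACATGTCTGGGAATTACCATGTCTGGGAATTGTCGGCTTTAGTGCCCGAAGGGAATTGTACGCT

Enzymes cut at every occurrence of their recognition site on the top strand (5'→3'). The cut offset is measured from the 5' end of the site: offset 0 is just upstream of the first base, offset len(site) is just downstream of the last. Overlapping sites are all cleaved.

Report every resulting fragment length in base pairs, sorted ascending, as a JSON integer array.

Site scan:
  DwuIX (GGGAATT, off=0): starts [51, 99, 114, 142, 157, 198, 214, 240] → cuts [51, 99, 114, 142, 157, 198, 214, 240]
  UxaVI (CTTTAGTG, off=2): starts [122, 177, 226, 252] → cuts [0, 124, 179, 228]
  MvoVI (CATGTC, off=6): starts [26, 33, 44, 60, 86, 92, 108, 135, 149, 169, 191, 207] → cuts [32, 39, 50, 66, 92, 98, 114, 141, 155, 175, 197, 213]

All cut coordinates (distinct, sorted): [0, 32, 39, 50, 51, 66, 92, 98, 99, 114, 124, 141, 142, 155, 157, 175, 179, 197, 198, 213, 214, 228, 240]

Fragments:
  0→32: 32 bp
  32→39: 7 bp
  39→50: 11 bp
  50→51: 1 bp
  51→66: 15 bp
  66→92: 26 bp
  92→98: 6 bp
  98→99: 1 bp
  99→114: 15 bp
  114→124: 10 bp
  124→141: 17 bp
  141→142: 1 bp
  142→155: 13 bp
  155→157: 2 bp
  157→175: 18 bp
  175→179: 4 bp
  179→197: 18 bp
  197→198: 1 bp
  198→213: 15 bp
  213→214: 1 bp
  214→228: 14 bp
  228→240: 12 bp
  240→0 (wrap): 254-240+0 = 14 bp

[1,1,1,1,1,2,4,6,7,10,11,12,13,14,14,15,15,15,17,18,18,26,32]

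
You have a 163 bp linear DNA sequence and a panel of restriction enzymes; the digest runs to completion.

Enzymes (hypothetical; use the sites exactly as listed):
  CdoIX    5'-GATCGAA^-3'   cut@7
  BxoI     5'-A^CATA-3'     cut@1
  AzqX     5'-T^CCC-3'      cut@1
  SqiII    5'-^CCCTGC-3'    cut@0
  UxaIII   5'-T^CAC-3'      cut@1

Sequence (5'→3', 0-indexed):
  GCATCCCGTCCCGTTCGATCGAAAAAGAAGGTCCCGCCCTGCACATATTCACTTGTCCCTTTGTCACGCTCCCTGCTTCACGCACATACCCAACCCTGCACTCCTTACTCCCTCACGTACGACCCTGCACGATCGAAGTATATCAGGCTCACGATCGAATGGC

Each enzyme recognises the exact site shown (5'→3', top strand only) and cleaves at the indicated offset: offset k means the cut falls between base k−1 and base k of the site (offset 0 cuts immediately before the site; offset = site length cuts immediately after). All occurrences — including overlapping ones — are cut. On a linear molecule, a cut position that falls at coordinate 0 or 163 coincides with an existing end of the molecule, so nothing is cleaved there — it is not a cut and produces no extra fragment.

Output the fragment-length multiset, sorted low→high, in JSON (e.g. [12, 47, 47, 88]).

Site scan:
  CdoIX (GATCGAA, off=7): starts [16, 130, 152] → cuts [23, 137, 159]
  BxoI (ACATA, off=1): starts [42, 83] → cuts [43, 84]
  AzqX (TCCC, off=1): starts [3, 8, 31, 55, 69, 108] → cuts [4, 9, 32, 56, 70, 109]
  SqiII (CCCTGC, off=0): starts [36, 70, 93, 122] → cuts [36, 70, 93, 122]
  UxaIII (TCAC, off=1): starts [48, 63, 77, 112, 148] → cuts [49, 64, 78, 113, 149]

All cut coordinates (distinct, sorted): [4, 9, 23, 32, 36, 43, 49, 56, 64, 70, 78, 84, 93, 109, 113, 122, 137, 149, 159]

Fragments:
  [0,4): 4 bp
  [4,9): 5 bp
  [9,23): 14 bp
  [23,32): 9 bp
  [32,36): 4 bp
  [36,43): 7 bp
  [43,49): 6 bp
  [49,56): 7 bp
  [56,64): 8 bp
  [64,70): 6 bp
  [70,78): 8 bp
  [78,84): 6 bp
  [84,93): 9 bp
  [93,109): 16 bp
  [109,113): 4 bp
  [113,122): 9 bp
  [122,137): 15 bp
  [137,149): 12 bp
  [149,159): 10 bp
  [159,163): 4 bp

[4,4,4,4,5,6,6,6,7,7,8,8,9,9,9,10,12,14,15,16]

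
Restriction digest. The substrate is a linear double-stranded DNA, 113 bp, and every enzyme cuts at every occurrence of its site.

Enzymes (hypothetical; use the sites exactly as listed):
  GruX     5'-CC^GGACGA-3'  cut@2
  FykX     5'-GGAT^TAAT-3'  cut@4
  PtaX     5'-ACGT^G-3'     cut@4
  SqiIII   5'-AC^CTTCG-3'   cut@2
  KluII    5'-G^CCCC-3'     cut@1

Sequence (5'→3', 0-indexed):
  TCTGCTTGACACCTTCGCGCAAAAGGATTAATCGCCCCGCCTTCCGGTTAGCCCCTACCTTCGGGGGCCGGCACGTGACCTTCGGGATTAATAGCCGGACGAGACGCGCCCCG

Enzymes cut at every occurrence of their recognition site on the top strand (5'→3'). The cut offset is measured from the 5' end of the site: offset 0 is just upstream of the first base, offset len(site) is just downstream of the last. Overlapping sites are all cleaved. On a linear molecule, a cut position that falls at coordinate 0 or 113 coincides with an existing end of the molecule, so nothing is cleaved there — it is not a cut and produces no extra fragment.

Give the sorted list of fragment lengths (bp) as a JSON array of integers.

Site scan:
  GruX CCGGACGA/2: at [94] ⇒ [96]
  FykX GGATTAAT/4: at [24, 84] ⇒ [28, 88]
  PtaX ACGTG/4: at [72] ⇒ [76]
  SqiIII ACCTTCG/2: at [10, 56, 77] ⇒ [12, 58, 79]
  KluII GCCCC/1: at [33, 50, 107] ⇒ [34, 51, 108]

Pooled cuts: [12, 28, 34, 51, 58, 76, 79, 88, 96, 108]

Fragment lengths:
  [0,12): 12 bp
  [12,28): 16 bp
  [28,34): 6 bp
  [34,51): 17 bp
  [51,58): 7 bp
  [58,76): 18 bp
  [76,79): 3 bp
  [79,88): 9 bp
  [88,96): 8 bp
  [96,108): 12 bp
  [108,113): 5 bp

[3,5,6,7,8,9,12,12,16,17,18]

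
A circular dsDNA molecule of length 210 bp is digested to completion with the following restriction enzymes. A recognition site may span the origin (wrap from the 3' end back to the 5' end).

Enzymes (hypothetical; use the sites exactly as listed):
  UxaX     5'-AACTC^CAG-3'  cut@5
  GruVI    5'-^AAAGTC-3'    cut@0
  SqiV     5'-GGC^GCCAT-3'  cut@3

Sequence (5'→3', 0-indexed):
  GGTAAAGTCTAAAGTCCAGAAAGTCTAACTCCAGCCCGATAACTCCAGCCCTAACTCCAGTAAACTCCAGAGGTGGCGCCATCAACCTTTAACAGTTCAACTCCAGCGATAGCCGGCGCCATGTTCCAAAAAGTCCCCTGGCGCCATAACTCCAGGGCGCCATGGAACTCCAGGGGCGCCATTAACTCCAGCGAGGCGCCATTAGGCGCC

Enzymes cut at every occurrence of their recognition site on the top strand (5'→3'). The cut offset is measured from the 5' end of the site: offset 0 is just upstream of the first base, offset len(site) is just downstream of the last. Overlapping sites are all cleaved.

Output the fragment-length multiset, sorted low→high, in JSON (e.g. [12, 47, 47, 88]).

[6,7,7,9,9,10,10,10,11,12,12,12,12,13,14,14,16,26]

Scan for sites:
  UxaX (AACTCCAG, off=5): starts [26, 40, 52, 62, 98, 147, 165, 183] → cuts [31, 45, 57, 67, 103, 152, 170, 188]
  GruVI (AAAGTC, off=0): starts [3, 10, 19, 129] → cuts [3, 10, 19, 129]
  SqiV (GGCGCCAT, off=3): starts [74, 114, 139, 155, 174, 194] → cuts [77, 117, 142, 158, 177, 197]

All cut coordinates (distinct, sorted): [3, 10, 19, 31, 45, 57, 67, 77, 103, 117, 129, 142, 152, 158, 170, 177, 188, 197]

Fragments:
  3→10: 7 bp
  10→19: 9 bp
  19→31: 12 bp
  31→45: 14 bp
  45→57: 12 bp
  57→67: 10 bp
  67→77: 10 bp
  77→103: 26 bp
  103→117: 14 bp
  117→129: 12 bp
  129→142: 13 bp
  142→152: 10 bp
  152→158: 6 bp
  158→170: 12 bp
  170→177: 7 bp
  177→188: 11 bp
  188→197: 9 bp
  197→3 (wrap): 210-197+3 = 16 bp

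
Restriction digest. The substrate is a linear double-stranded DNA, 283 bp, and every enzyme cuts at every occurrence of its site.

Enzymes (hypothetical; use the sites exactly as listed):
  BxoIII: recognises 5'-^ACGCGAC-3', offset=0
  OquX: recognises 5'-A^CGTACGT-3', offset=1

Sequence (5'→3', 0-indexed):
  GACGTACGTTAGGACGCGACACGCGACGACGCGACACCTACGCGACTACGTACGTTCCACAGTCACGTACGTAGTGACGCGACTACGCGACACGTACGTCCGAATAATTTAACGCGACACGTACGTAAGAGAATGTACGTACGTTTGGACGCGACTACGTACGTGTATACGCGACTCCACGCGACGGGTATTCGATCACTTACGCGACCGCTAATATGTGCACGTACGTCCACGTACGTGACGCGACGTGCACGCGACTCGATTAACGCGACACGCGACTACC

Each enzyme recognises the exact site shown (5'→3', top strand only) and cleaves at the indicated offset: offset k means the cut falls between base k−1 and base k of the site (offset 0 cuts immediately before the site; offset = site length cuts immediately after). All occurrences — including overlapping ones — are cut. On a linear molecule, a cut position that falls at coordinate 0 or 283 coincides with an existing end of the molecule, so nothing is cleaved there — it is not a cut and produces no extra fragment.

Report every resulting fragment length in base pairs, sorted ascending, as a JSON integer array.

[2,7,7,8,8,8,8,8,9,9,10,10,11,11,11,11,11,11,11,14,17,18,19,21,23]

Per-enzyme occurrences:
  BxoIII ACGCGAC/0: at [13, 20, 28, 39, 76, 84, 111, 148, 168, 178, 201, 240, 251, 265, 272] ⇒ [13, 20, 28, 39, 76, 84, 111, 148, 168, 178, 201, 240, 251, 265, 272]
  OquX ACGTACGT/1: at [1, 47, 64, 91, 118, 136, 156, 221, 231] ⇒ [2, 48, 65, 92, 119, 137, 157, 222, 232]

All cut coordinates (distinct, sorted): [2, 13, 20, 28, 39, 48, 65, 76, 84, 92, 111, 119, 137, 148, 157, 168, 178, 201, 222, 232, 240, 251, 265, 272]

Fragments:
  [0,2): 2 bp
  [2,13): 11 bp
  [13,20): 7 bp
  [20,28): 8 bp
  [28,39): 11 bp
  [39,48): 9 bp
  [48,65): 17 bp
  [65,76): 11 bp
  [76,84): 8 bp
  [84,92): 8 bp
  [92,111): 19 bp
  [111,119): 8 bp
  [119,137): 18 bp
  [137,148): 11 bp
  [148,157): 9 bp
  [157,168): 11 bp
  [168,178): 10 bp
  [178,201): 23 bp
  [201,222): 21 bp
  [222,232): 10 bp
  [232,240): 8 bp
  [240,251): 11 bp
  [251,265): 14 bp
  [265,272): 7 bp
  [272,283): 11 bp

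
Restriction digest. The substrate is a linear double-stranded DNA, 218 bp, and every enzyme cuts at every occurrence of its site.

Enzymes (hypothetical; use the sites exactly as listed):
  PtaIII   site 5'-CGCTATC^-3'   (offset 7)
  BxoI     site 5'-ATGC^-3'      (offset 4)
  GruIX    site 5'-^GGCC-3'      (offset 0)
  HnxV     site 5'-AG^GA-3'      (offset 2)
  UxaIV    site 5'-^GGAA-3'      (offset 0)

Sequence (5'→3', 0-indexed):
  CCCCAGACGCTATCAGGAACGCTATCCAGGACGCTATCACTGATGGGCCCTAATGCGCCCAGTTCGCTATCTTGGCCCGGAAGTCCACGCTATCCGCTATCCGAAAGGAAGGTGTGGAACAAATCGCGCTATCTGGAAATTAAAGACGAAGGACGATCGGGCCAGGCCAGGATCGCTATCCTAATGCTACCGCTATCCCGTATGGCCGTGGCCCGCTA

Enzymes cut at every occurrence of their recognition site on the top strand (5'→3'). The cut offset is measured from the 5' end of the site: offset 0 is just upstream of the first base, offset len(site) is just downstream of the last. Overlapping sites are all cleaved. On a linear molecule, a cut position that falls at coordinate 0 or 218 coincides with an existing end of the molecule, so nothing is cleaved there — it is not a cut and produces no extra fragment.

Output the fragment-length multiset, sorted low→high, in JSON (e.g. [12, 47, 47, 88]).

[1,1,1,1,2,3,5,5,5,6,6,6,7,7,7,8,8,9,9,10,10,10,11,14,15,16,17,18]

Site scan:
  PtaIII (CGCTATC, off=7): starts [7, 19, 31, 64, 87, 94, 126, 173, 190] → cuts [14, 26, 38, 71, 94, 101, 133, 180, 197]
  BxoI (ATGC, off=4): starts [52, 183] → cuts [56, 187]
  GruIX (GGCC, off=0): starts [45, 73, 159, 164, 203, 209] → cuts [45, 73, 159, 164, 203, 209]
  HnxV (AGGA, off=2): starts [14, 27, 105, 149, 168] → cuts [16, 29, 107, 151, 170]
  UxaIV (GGAA, off=0): starts [15, 78, 106, 115, 134] → cuts [15, 78, 106, 115, 134]

All cut coordinates (distinct, sorted): [14, 15, 16, 26, 29, 38, 45, 56, 71, 73, 78, 94, 101, 106, 107, 115, 133, 134, 151, 159, 164, 170, 180, 187, 197, 203, 209]

Fragment lengths:
  [0,14): 14 bp
  [14,15): 1 bp
  [15,16): 1 bp
  [16,26): 10 bp
  [26,29): 3 bp
  [29,38): 9 bp
  [38,45): 7 bp
  [45,56): 11 bp
  [56,71): 15 bp
  [71,73): 2 bp
  [73,78): 5 bp
  [78,94): 16 bp
  [94,101): 7 bp
  [101,106): 5 bp
  [106,107): 1 bp
  [107,115): 8 bp
  [115,133): 18 bp
  [133,134): 1 bp
  [134,151): 17 bp
  [151,159): 8 bp
  [159,164): 5 bp
  [164,170): 6 bp
  [170,180): 10 bp
  [180,187): 7 bp
  [187,197): 10 bp
  [197,203): 6 bp
  [203,209): 6 bp
  [209,218): 9 bp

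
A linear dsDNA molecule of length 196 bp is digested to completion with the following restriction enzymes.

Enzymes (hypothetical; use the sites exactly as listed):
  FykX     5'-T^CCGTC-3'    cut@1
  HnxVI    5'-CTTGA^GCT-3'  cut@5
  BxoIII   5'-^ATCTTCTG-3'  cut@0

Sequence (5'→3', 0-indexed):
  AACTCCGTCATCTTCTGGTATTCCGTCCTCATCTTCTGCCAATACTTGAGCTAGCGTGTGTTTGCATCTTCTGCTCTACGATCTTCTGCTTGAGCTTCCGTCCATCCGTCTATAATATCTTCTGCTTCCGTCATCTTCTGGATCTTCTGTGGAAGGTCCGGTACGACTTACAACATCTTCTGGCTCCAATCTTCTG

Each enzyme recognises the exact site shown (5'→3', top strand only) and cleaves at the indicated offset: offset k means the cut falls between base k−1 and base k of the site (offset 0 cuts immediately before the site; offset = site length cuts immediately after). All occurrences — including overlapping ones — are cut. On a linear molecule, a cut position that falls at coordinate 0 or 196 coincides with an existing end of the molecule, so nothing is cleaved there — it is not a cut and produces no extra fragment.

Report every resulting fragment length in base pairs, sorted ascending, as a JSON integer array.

Scan for sites:
  FykX (TCCGTC, off=1): starts [3, 21, 96, 104, 126] → cuts [4, 22, 97, 105, 127]
  HnxVI (CTTGAGCT, off=5): starts [44, 88] → cuts [49, 93]
  BxoIII (ATCTTCTG, off=0): starts [9, 30, 65, 80, 116, 132, 141, 174, 188] → cuts [9, 30, 65, 80, 116, 132, 141, 174, 188]

All cut coordinates (distinct, sorted): [4, 9, 22, 30, 49, 65, 80, 93, 97, 105, 116, 127, 132, 141, 174, 188]

Fragment lengths:
  [0,4): 4 bp
  [4,9): 5 bp
  [9,22): 13 bp
  [22,30): 8 bp
  [30,49): 19 bp
  [49,65): 16 bp
  [65,80): 15 bp
  [80,93): 13 bp
  [93,97): 4 bp
  [97,105): 8 bp
  [105,116): 11 bp
  [116,127): 11 bp
  [127,132): 5 bp
  [132,141): 9 bp
  [141,174): 33 bp
  [174,188): 14 bp
  [188,196): 8 bp

[4,4,5,5,8,8,8,9,11,11,13,13,14,15,16,19,33]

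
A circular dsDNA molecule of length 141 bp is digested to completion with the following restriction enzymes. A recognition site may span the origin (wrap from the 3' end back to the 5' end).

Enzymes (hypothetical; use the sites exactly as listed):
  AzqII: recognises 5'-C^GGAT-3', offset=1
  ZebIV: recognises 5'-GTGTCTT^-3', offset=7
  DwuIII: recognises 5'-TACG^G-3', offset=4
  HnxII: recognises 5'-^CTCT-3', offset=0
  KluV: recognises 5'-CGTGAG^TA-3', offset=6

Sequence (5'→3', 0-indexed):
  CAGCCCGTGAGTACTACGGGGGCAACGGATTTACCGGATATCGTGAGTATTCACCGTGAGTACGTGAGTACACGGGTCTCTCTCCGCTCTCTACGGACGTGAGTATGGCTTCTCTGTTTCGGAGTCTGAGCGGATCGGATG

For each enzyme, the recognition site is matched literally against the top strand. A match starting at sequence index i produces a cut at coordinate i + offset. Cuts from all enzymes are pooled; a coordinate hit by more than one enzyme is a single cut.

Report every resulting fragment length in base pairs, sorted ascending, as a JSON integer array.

Site scan:
  AzqII CGGAT/1: at [25, 34, 130, 135] ⇒ [26, 35, 131, 136]
  ZebIV (GTGTCTT, off=7): no sites
  DwuIII TACGG/4: at [14, 91] ⇒ [18, 95]
  HnxII CTCT/0: at [77, 79, 86, 88, 111] ⇒ [77, 79, 86, 88, 111]
  KluV CGTGAGTA/6: at [5, 41, 54, 62, 97] ⇒ [11, 47, 60, 68, 103]

All cut coordinates (distinct, sorted): [11, 18, 26, 35, 47, 60, 68, 77, 79, 86, 88, 95, 103, 111, 131, 136]

Fragments:
  11→18: 7 bp
  18→26: 8 bp
  26→35: 9 bp
  35→47: 12 bp
  47→60: 13 bp
  60→68: 8 bp
  68→77: 9 bp
  77→79: 2 bp
  79→86: 7 bp
  86→88: 2 bp
  88→95: 7 bp
  95→103: 8 bp
  103→111: 8 bp
  111→131: 20 bp
  131→136: 5 bp
  136→11 (wrap): 141-136+11 = 16 bp

[2,2,5,7,7,7,8,8,8,8,9,9,12,13,16,20]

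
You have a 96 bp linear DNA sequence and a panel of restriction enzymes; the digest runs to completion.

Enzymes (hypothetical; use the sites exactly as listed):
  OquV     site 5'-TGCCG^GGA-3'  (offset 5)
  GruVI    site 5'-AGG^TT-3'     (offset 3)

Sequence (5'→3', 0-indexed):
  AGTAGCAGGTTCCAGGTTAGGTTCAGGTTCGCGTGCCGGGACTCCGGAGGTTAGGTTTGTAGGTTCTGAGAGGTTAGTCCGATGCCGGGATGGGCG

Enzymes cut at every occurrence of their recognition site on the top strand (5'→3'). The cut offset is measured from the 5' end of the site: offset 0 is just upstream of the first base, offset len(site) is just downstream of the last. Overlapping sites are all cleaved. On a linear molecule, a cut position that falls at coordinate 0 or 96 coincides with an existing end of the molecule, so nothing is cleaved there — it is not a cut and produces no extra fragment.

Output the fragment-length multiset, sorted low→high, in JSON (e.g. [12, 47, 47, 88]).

Per-enzyme occurrences:
  OquV TGCCGGGA/5: at [33, 82] ⇒ [38, 87]
  GruVI AGGTT/3: at [6, 13, 18, 24, 47, 52, 60, 70] ⇒ [9, 16, 21, 27, 50, 55, 63, 73]

All cut coordinates (distinct, sorted): [9, 16, 21, 27, 38, 50, 55, 63, 73, 87]

Fragments:
  [0,9): 9 bp
  [9,16): 7 bp
  [16,21): 5 bp
  [21,27): 6 bp
  [27,38): 11 bp
  [38,50): 12 bp
  [50,55): 5 bp
  [55,63): 8 bp
  [63,73): 10 bp
  [73,87): 14 bp
  [87,96): 9 bp

[5,5,6,7,8,9,9,10,11,12,14]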